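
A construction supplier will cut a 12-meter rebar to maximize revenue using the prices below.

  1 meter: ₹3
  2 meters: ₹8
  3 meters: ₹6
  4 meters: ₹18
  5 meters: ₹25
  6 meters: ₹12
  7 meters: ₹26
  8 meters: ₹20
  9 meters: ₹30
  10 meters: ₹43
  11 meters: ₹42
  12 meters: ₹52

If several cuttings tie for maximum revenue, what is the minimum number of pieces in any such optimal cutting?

Let r[k] be the best obtainable value from length k. For each k, try every first piece i and keep the best of price[i] + r[k−i].
r[1] = 3
r[2] = max(3+3, 8+0) = 8
r[3] = max(3+8, 8+3, 6+0) = 11
r[4] = max(3+11, 8+8, 6+3, 18+0) = 18
r[5] = max(3+18, 8+11, 6+8, 18+3, 25+0) = 25
r[6] = max(3+25, 8+18, 6+11, 18+8, 25+3, 12+0) = 28
r[7] = max(3+28, 8+25, 6+18, …, 12+3, 26+0) = 33
r[8] = max(3+33, 8+28, 6+25, …, 26+3, 20+0) = 36
r[9] = max(3+36, 8+33, 6+28, …, 20+3, 30+0) = 43
r[10] = max(3+43, 8+36, 6+33, …, 30+3, 43+0) = 50
r[11] = max(3+50, 8+43, 6+36, …, 43+3, 42+0) = 53
r[12] = max(3+53, 8+50, 6+43, …, 42+3, 52+0) = 58
Maximum revenue is ₹58.
Now minimize piece count subject to staying optimal: for each k, pieces[k] = 1 + min over i with p[i]+r[k−i]=r[k] of pieces[k−i].
pieces[9] = 2
pieces[10] = 2
pieces[11] = 3
pieces[12] = 3

3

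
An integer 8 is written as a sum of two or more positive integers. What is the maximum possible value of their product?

18

Fill P[k] for k=2..8: at each k try every first piece i and multiply by the better of (k−i) uncut or P[k−i].
P[2] = 1*max(1,0) = 1*1 = 1
P[3] = max(1*2, 2*1) = 2
P[4] = max(1*3, 2*2, 3*1) = 4
P[5] = max(1*4, 2*3, 3*2, 4*1) = 6
P[6] = max(1*6, 2*4, 3*3, 4*2, 5*1) = 9
P[7] = max(1*9, 2*6, 3*4, 4*3, 5*2, 6*1) = 12
P[8] = max(1*12, 2*9, 3*6, …, 6*2, 7*1) = 18
One optimal split: 3 + 3 + 2; product 3*3*2 = 18.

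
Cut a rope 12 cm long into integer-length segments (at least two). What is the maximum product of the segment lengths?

81

Let P[k] be the best product for length k (with at least one cut). For each first piece i, the rest contributes max(k−i, P[k−i]).
P[2] = 1·max(1,0) = 1·1 = 1
P[3] = 1·max(2,1) = 1·2 = 2
P[4] = 2·max(2,1) = 2·2 = 4
P[5] = 2·max(3,2) = 2·3 = 6
P[6] = 3·max(3,2) = 3·3 = 9
P[7] = 2·max(5,6) = 2·6 = 12
P[8] = 2·max(6,9) = 2·9 = 18
P[9] = 3·max(6,9) = 3·9 = 27
P[10] = 2·max(8,18) = 2·18 = 36
P[11] = 2·max(9,27) = 2·27 = 54
P[12] = 3·max(9,27) = 3·27 = 81
One optimal split: 3 + 3 + 3 + 3; product 3·3·3·3 = 81.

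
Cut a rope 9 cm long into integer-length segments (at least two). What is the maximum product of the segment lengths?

Define f[k] = max over 1≤i<k of i · max(k−i, f[k−i]); the inner max lets the remainder stay uncut if that's better.
Small cases: f[2]=1.
f[3] = max(1·2, 2·1) = 2
f[4] = max(1·3, 2·2, 3·1) = 4
f[5] = max(1·4, 2·3, 3·2, 4·1) = 6
f[6] = max(1·6, 2·4, 3·3, 4·2, 5·1) = 9
f[7] = max(1·9, 2·6, 3·4, 4·3, 5·2, 6·1) = 12
f[8] = max(1·12, 2·9, 3·6, …, 6·2, 7·1) = 18
f[9] = max(1·18, 2·12, 3·9, …, 7·2, 8·1) = 27
One optimal split: 3 + 3 + 3; product 3·3·3 = 27.

27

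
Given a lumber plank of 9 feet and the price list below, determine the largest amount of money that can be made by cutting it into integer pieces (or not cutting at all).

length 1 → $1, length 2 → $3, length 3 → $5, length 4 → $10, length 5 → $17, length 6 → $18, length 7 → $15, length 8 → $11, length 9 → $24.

27

Consider every possible first cut. v[k] is the best of p[i]+v[k−i] over all sellable i≤k.
v[1] = 1
v[2] = max(1+1, 3+0) = 3
v[3] = max(1+3, 3+1, 5+0) = 5
v[4] = max(1+5, 3+3, 5+1, 10+0) = 10
v[5] = max(1+10, 3+5, 5+3, 10+1, 17+0) = 17
v[6] = max(1+17, 3+10, 5+5, 10+3, 17+1, 18+0) = 18
v[7] = max(1+18, 3+17, 5+10, …, 18+1, 15+0) = 20
v[8] = max(1+20, 3+18, 5+17, …, 15+1, 11+0) = 22
v[9] = max(1+22, 3+20, 5+18, …, 11+1, 24+0) = 27
One optimal cutting: 5 + 4 → $17 + $10 = $27.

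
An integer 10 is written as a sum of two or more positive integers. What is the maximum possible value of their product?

36

Fill P[k] for k=2..10: at each k try every first piece i and multiply by the better of (k−i) uncut or P[k−i].
P[2] = 1*max(1,0) = 1*1 = 1
P[3] = 1*max(2,1) = 1*2 = 2
P[4] = 2*max(2,1) = 2*2 = 4
P[5] = 2*max(3,2) = 2*3 = 6
P[6] = 3*max(3,2) = 3*3 = 9
P[7] = 2*max(5,6) = 2*6 = 12
P[8] = 2*max(6,9) = 2*9 = 18
P[9] = 3*max(6,9) = 3*9 = 27
P[10] = 2*max(8,18) = 2*18 = 36
One optimal split: 3 + 3 + 2 + 2; product 3*3*2*2 = 36.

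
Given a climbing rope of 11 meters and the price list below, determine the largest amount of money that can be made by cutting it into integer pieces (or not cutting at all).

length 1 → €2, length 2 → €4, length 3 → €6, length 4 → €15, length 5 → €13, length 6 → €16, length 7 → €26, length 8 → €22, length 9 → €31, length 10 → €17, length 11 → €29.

41

Build v[k] bottom-up: v[k] = max over allowed piece i of (p[i] + v[k−i]).
v[1] = 2
v[2] = max(2+2, 4+0) = 4
v[3] = max(2+4, 4+2, 6+0) = 6
v[4] = max(2+6, 4+4, 6+2, 15+0) = 15
v[5] = max(2+15, 4+6, 6+4, 15+2, 13+0) = 17
v[6] = max(2+17, 4+15, 6+6, 15+4, 13+2, 16+0) = 19
v[7] = max(2+19, 4+17, 6+15, …, 16+2, 26+0) = 26
v[8] = max(2+26, 4+19, 6+17, …, 26+2, 22+0) = 30
v[9] = max(2+30, 4+26, 6+19, …, 22+2, 31+0) = 32
v[10] = max(2+32, 4+30, 6+26, …, 31+2, 17+0) = 34
v[11] = max(2+34, 4+32, 6+30, …, 17+2, 29+0) = 41
One optimal cutting: 7 + 4 → €26 + €15 = €41.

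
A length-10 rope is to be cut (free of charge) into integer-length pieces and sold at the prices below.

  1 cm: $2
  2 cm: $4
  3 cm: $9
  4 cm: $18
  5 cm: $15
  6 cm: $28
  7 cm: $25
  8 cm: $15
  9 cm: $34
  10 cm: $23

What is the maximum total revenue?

46

Consider every possible first cut. v[k] is the best of p[i]+v[k−i] over all sellable i≤k.
v[1] = 2
v[2] = max(2+2, 4+0) = 4
v[3] = max(2+4, 4+2, 9+0) = 9
v[4] = max(2+9, 4+4, 9+2, 18+0) = 18
v[5] = max(2+18, 4+9, 9+4, 18+2, 15+0) = 20
v[6] = max(2+20, 4+18, 9+9, 18+4, 15+2, 28+0) = 28
v[7] = max(2+28, 4+20, 9+18, …, 28+2, 25+0) = 30
v[8] = max(2+30, 4+28, 9+20, …, 25+2, 15+0) = 36
v[9] = max(2+36, 4+30, 9+28, …, 15+2, 34+0) = 38
v[10] = max(2+38, 4+36, 9+30, …, 34+2, 23+0) = 46
One optimal cutting: 6 + 4 → $28 + $18 = $46.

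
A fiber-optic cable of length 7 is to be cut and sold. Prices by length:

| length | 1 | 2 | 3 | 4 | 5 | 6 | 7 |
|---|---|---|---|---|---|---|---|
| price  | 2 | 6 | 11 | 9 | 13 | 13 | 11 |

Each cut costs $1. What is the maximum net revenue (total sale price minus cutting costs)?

Build v[k] bottom-up: v[k] = max over allowed piece i of (p[i] + v[k−i]) − 1 per cut.
v[1] = 2
v[2] = 6
v[3] = 11
v[4] = 12  (first piece 1, then v[3]=11)
v[5] = 16  (first piece 2, then v[3]=11)
v[6] = 21  (first piece 3, then v[3]=11)
v[7] = 22  (first piece 1, then v[6]=21)
One optimal plan: pieces 3 + 3 + 1 (2 cuts) → $24 − $2 = $22.

22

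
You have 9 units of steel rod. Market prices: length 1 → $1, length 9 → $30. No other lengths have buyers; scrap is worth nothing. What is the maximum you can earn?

Build f[k] bottom-up: f[k] = max over allowed piece i of (p[i] + f[k−i]).
f[1] = 1
f[2] = 2  (first piece 1, then f[1]=1)
f[3] = 3  (first piece 1, then f[2]=2)
f[4] = 4  (first piece 1, then f[3]=3)
f[5] = 5  (first piece 1, then f[4]=4)
f[6] = 6  (first piece 1, then f[5]=5)
f[7] = 7  (first piece 1, then f[6]=6)
f[8] = 8  (first piece 1, then f[7]=7)
f[9] = max(1+8, 30+0) = 30
One optimal cutting: 9 → $30.

30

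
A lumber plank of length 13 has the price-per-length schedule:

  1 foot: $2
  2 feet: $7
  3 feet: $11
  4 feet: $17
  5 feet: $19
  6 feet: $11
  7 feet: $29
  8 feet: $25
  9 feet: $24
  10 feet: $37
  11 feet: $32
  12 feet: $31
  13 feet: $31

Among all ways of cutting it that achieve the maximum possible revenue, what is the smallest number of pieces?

Build r[k] bottom-up: r[k] = max over allowed piece i of (p[i] + r[k−i]).
r[1] = 2
r[2] = max(2+2, 7+0) = 7
r[3] = max(2+7, 7+2, 11+0) = 11
r[4] = max(2+11, 7+7, 11+2, 17+0) = 17
r[5] = max(2+17, 7+11, 11+7, 17+2, 19+0) = 19
r[6] = max(2+19, 7+17, 11+11, 17+7, 19+2, 11+0) = 24
r[7] = max(2+24, 7+19, 11+17, …, 11+2, 29+0) = 29
r[8] = max(2+29, 7+24, 11+19, …, 29+2, 25+0) = 34
r[9] = max(2+34, 7+29, 11+24, …, 25+2, 24+0) = 36
r[10] = max(2+36, 7+34, 11+29, …, 24+2, 37+0) = 41
r[11] = max(2+41, 7+36, 11+34, …, 37+2, 32+0) = 46
r[12] = max(2+46, 7+41, 11+36, …, 32+2, 31+0) = 51
r[13] = max(2+51, 7+46, 11+41, …, 31+2, 31+0) = 53
Maximum revenue is $53.
Now minimize piece count subject to staying optimal: for each k, pieces[k] = 1 + min over i with p[i]+r[k−i]=r[k] of pieces[k−i].
pieces[10] = 3
pieces[11] = 2
pieces[12] = 3
pieces[13] = 3

3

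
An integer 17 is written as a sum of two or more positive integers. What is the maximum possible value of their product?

486

Fill g[k] for k=2..17: at each k try every first piece i and multiply by the better of (k−i) uncut or g[k−i].
g[2] = 1*max(1,0) = 1*1 = 1
g[3] = max(1*2, 2*1) = 2
g[4] = max(1*3, 2*2, 3*1) = 4
g[5] = max(1*4, 2*3, 3*2, 4*1) = 6
g[6] = max(1*6, 2*4, 3*3, 4*2, 5*1) = 9
g[7] = max(1*9, 2*6, 3*4, 4*3, 5*2, 6*1) = 12
g[8] = max(1*12, 2*9, 3*6, …, 6*2, 7*1) = 18
g[9] = max(1*18, 2*12, 3*9, …, 7*2, 8*1) = 27
g[10] = max(1*27, 2*18, 3*12, …, 8*2, 9*1) = 36
g[11] = max(1*36, 2*27, 3*18, …, 9*2, 10*1) = 54
g[12] = max(1*54, 2*36, 3*27, …, 10*2, 11*1) = 81
g[13] = max(1*81, 2*54, 3*36, …, 11*2, 12*1) = 108
g[14] = max(1*108, 2*81, 3*54, …, 12*2, 13*1) = 162
g[15] = max(1*162, 2*108, 3*81, …, 13*2, 14*1) = 243
g[16] = max(1*243, 2*162, 3*108, …, 14*2, 15*1) = 324
g[17] = max(1*324, 2*243, 3*162, …, 15*2, 16*1) = 486
One optimal split: 3 + 3 + 3 + 3 + 3 + 2; product 3*3*3*3*3*2 = 486.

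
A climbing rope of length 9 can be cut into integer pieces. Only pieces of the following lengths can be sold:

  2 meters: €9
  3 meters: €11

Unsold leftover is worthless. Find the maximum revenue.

Let f[k] be the best obtainable value from length k. For each k, try every first piece i and keep the best of price[i] + f[k−i].
f[1] = 0
f[2] = 9
f[3] = max(9+0, 11+0) = 11
f[4] = max(9+9, 11+0) = 18
f[5] = max(9+11, 11+9) = 20
f[6] = max(9+18, 11+11) = 27
f[7] = max(9+20, 11+18) = 29
f[8] = max(9+27, 11+20) = 36
f[9] = max(9+29, 11+27) = 38
One optimal cutting: 3 + 2 + 2 + 2 → €38.

38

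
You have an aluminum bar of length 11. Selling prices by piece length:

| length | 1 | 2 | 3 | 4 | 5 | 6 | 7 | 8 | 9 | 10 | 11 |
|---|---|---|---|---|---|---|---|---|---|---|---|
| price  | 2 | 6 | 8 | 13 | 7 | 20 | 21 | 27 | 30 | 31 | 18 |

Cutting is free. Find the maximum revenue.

Let R[k] be the best obtainable value from length k. For each k, try every first piece i and keep the best of price[i] + R[k−i].
R[1] = 2
R[2] = max(2+2, 6+0) = 6
R[3] = max(2+6, 6+2, 8+0) = 8
R[4] = max(2+8, 6+6, 8+2, 13+0) = 13
R[5] = max(2+13, 6+8, 8+6, 13+2, 7+0) = 15
R[6] = max(2+15, 6+13, 8+8, 13+6, 7+2, 20+0) = 20
R[7] = max(2+20, 6+15, 8+13, …, 20+2, 21+0) = 22
R[8] = max(2+22, 6+20, 8+15, …, 21+2, 27+0) = 27
R[9] = max(2+27, 6+22, 8+20, …, 27+2, 30+0) = 30
R[10] = max(2+30, 6+27, 8+22, …, 30+2, 31+0) = 33
R[11] = max(2+33, 6+30, 8+27, …, 31+2, 18+0) = 36
One optimal cutting: 9 + 2 → $30 + $6 = $36.

36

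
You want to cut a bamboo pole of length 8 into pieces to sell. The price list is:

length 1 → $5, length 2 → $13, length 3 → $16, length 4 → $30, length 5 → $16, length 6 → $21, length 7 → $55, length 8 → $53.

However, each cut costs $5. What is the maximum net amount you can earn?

Consider every possible first cut. net[k] is the best of p[i]+net[k−i] over all sellable i≤k, charging 5 whenever i<k.
net[1] = 5
net[2] = 13
net[3] = 16
net[4] = 30
net[5] = 30  (first piece 1, then net[4]=30)
net[6] = 38  (first piece 2, then net[4]=30)
net[7] = 55
net[8] = 55  (first piece 1, then net[7]=55)
One optimal plan: pieces 7 + 1 (1 cut) → $60 − $5 = $55.

55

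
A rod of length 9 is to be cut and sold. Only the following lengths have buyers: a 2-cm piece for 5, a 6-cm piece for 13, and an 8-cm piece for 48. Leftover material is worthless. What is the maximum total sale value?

48

Build f[k] bottom-up: f[k] = max over allowed piece i of (p[i] + f[k−i]).
f[1] = 0
f[2] = 5
f[3] = 5
f[4] = 10  (first piece 2, then f[2]=5)
f[5] = 10
f[6] = 15  (first piece 2, then f[4]=10)
f[7] = 15
f[8] = 48
f[9] = 48
One optimal cutting: pieces 8 with 1 cm of scrap → 48.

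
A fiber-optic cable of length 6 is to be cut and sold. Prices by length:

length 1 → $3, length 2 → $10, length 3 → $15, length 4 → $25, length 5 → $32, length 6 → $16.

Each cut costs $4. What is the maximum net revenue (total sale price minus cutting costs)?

31

Build net[k] bottom-up: net[k] = max over allowed piece i of (p[i] + net[k−i]) − 4 per cut.
net[1] = 3
net[2] = 10
net[3] = 15
net[4] = 25
net[5] = 32
net[6] = 31  (first piece 1, then net[5]=32)
One optimal plan: pieces 5 + 1 (1 cut) → $35 − $4 = $31.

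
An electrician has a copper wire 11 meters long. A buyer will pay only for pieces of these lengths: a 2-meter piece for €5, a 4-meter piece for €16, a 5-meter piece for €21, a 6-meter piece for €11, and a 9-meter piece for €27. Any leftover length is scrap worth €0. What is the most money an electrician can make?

42

Consider every possible first cut. r[k] is the best of p[i]+r[k−i] over all sellable i≤k.
r[1] = 0
r[2] = 5
r[3] = 5
r[4] = max(5+5, 16+0) = 16
r[5] = max(5+5, 16+0, 21+0) = 21
r[6] = max(5+16, 16+5, 21+0, 11+0) = 21
r[7] = max(5+21, 16+5, 21+5, 11+0) = 26
r[8] = max(5+21, 16+16, 21+5, 11+5) = 32
r[9] = max(5+26, 16+21, 21+16, 11+5, 27+0) = 37
r[10] = max(5+32, 16+21, 21+21, 11+16, 27+0) = 42
r[11] = max(5+37, 16+26, 21+21, 11+21, 27+5) = 42
One optimal cutting: pieces 5 + 5 with 1 meter of scrap → €42.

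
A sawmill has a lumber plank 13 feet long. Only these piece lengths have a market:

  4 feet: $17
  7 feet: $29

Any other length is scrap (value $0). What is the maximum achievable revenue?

51

Build best[k] bottom-up: best[k] = max over allowed piece i of (p[i] + best[k−i]).
best[1] = 0
best[2] = 0
best[3] = 0
best[4] = 17
best[5] = 17
best[6] = 17
best[7] = 29
best[8] = 34  (first piece 4, then best[4]=17)
best[9] = 34
best[10] = 34
best[11] = 46  (first piece 4, then best[7]=29)
best[12] = 51  (first piece 4, then best[8]=34)
best[13] = 51
One optimal cutting: pieces 4 + 4 + 4 with 1 foot of scrap → $51.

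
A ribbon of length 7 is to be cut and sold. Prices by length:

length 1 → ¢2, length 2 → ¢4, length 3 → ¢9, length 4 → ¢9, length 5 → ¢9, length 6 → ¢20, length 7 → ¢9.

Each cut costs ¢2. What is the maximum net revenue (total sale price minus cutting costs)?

Build net[k] bottom-up: net[k] = max over allowed piece i of (p[i] + net[k−i]) − 2 per cut.
net[1] = 2
net[2] = max(2+2-2, 4+0) = 4
net[3] = max(2+4-2, 4+2-2, 9+0) = 9
net[4] = max(2+9-2, 4+4-2, 9+2-2, 9+0) = 9
net[5] = max(2+9-2, 4+9-2, 9+4-2, 9+2-2, 9+0) = 11
net[6] = max(2+11-2, 4+9-2, 9+9-2, 9+4-2, 9+2-2, 20+0) = 20
net[7] = max(2+20-2, 4+11-2, 9+9-2, …, 20+2-2, 9+0) = 20
One optimal plan: pieces 6 + 1 (1 cut) → ¢22 − ¢2 = ¢20.

20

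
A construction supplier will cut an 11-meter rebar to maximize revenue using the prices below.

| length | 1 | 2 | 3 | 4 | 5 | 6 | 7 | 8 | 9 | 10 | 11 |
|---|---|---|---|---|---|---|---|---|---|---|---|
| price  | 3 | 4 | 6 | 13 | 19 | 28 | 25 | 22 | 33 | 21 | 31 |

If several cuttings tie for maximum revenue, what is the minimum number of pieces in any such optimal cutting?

Build r[k] bottom-up: r[k] = max over allowed piece i of (p[i] + r[k−i]).
r[1] = 3
r[2] = 6  (first piece 1, then r[1]=3)
r[3] = 9  (first piece 1, then r[2]=6)
r[4] = 13
r[5] = 19
r[6] = 28
r[7] = 31  (first piece 1, then r[6]=28)
r[8] = 34  (first piece 1, then r[7]=31)
r[9] = 37  (first piece 1, then r[8]=34)
r[10] = 41  (first piece 4, then r[6]=28)
r[11] = 47  (first piece 5, then r[6]=28)
Maximum revenue is ₹47.
Now minimize piece count subject to staying optimal: for each k, pieces[k] = 1 + min over i with p[i]+r[k−i]=r[k] of pieces[k−i].
pieces[8] = 3
pieces[9] = 4
pieces[10] = 2
pieces[11] = 2

2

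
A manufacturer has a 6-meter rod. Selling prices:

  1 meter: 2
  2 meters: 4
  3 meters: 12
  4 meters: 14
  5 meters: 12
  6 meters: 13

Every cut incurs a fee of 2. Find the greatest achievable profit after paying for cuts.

22

Consider every possible first cut. net[k] is the best of p[i]+net[k−i] over all sellable i≤k, charging 2 whenever i<k.
net[1] = 2
net[2] = max(2+2-2, 4+0) = 4
net[3] = max(2+4-2, 4+2-2, 12+0) = 12
net[4] = max(2+12-2, 4+4-2, 12+2-2, 14+0) = 14
net[5] = max(2+14-2, 4+12-2, 12+4-2, 14+2-2, 12+0) = 14
net[6] = max(2+14-2, 4+14-2, 12+12-2, 14+4-2, 12+2-2, 13+0) = 22
One optimal plan: pieces 3 + 3 (1 cut) → 24 − 2 = 22.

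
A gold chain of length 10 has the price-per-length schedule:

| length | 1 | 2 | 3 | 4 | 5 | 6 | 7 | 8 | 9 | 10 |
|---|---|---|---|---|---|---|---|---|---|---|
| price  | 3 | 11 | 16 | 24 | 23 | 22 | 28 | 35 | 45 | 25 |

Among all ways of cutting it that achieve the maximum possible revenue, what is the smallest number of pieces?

Consider every possible first cut. r[k] is the best of p[i]+r[k−i] over all sellable i≤k.
r[1] = 3
r[2] = max(3+3, 11+0) = 11
r[3] = max(3+11, 11+3, 16+0) = 16
r[4] = max(3+16, 11+11, 16+3, 24+0) = 24
r[5] = max(3+24, 11+16, 16+11, 24+3, 23+0) = 27
r[6] = max(3+27, 11+24, 16+16, 24+11, 23+3, 22+0) = 35
r[7] = max(3+35, 11+27, 16+24, …, 22+3, 28+0) = 40
r[8] = max(3+40, 11+35, 16+27, …, 28+3, 35+0) = 48
r[9] = max(3+48, 11+40, 16+35, …, 35+3, 45+0) = 51
r[10] = max(3+51, 11+48, 16+40, …, 45+3, 25+0) = 59
Maximum revenue is $59.
Now minimize piece count subject to staying optimal: for each k, pieces[k] = 1 + min over i with p[i]+r[k−i]=r[k] of pieces[k−i].
pieces[7] = 2
pieces[8] = 2
pieces[9] = 3
pieces[10] = 3

3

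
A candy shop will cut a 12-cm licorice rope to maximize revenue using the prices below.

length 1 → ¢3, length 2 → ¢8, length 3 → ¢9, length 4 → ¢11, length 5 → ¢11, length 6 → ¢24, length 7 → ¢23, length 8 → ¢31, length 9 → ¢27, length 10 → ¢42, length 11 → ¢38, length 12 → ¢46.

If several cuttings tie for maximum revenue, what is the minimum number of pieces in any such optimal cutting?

Build r[k] bottom-up: r[k] = max over allowed piece i of (p[i] + r[k−i]).
r[1] = 3
r[2] = 8
r[3] = 11  (first piece 1, then r[2]=8)
r[4] = 16  (first piece 2, then r[2]=8)
r[5] = 19  (first piece 1, then r[4]=16)
r[6] = 24  (first piece 2, then r[4]=16)
r[7] = 27  (first piece 1, then r[6]=24)
r[8] = 32  (first piece 2, then r[6]=24)
r[9] = 35  (first piece 1, then r[8]=32)
r[10] = 42
r[11] = 45  (first piece 1, then r[10]=42)
r[12] = 50  (first piece 2, then r[10]=42)
Maximum revenue is ¢50.
Now minimize piece count subject to staying optimal: for each k, pieces[k] = 1 + min over i with p[i]+r[k−i]=r[k] of pieces[k−i].
pieces[9] = 3
pieces[10] = 1
pieces[11] = 2
pieces[12] = 2

2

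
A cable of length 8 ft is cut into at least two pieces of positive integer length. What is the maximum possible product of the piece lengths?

18

Define f[k] = max over 1≤i<k of i · max(k−i, f[k−i]); the inner max lets the remainder stay uncut if that's better.
f[2] = 1·max(1,0) = 1·1 = 1
f[3] = max(1·2, 2·1) = 2
f[4] = max(1·3, 2·2, 3·1) = 4
f[5] = max(1·4, 2·3, 3·2, 4·1) = 6
f[6] = max(1·6, 2·4, 3·3, 4·2, 5·1) = 9
f[7] = max(1·9, 2·6, 3·4, 4·3, 5·2, 6·1) = 12
f[8] = max(1·12, 2·9, 3·6, …, 6·2, 7·1) = 18
One optimal split: 3 + 3 + 2; product 3·3·2 = 18.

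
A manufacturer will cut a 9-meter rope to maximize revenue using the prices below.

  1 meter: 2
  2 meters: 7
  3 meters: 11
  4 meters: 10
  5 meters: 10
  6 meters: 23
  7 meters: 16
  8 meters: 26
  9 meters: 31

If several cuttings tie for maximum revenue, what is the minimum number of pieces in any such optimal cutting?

Let r[k] be the best obtainable value from length k. For each k, try every first piece i and keep the best of price[i] + r[k−i].
r[1] = 2
r[2] = max(2+2, 7+0) = 7
r[3] = max(2+7, 7+2, 11+0) = 11
r[4] = max(2+11, 7+7, 11+2, 10+0) = 14
r[5] = max(2+14, 7+11, 11+7, 10+2, 10+0) = 18
r[6] = max(2+18, 7+14, 11+11, 10+7, 10+2, 23+0) = 23
r[7] = max(2+23, 7+18, 11+14, …, 23+2, 16+0) = 25
r[8] = max(2+25, 7+23, 11+18, …, 16+2, 26+0) = 30
r[9] = max(2+30, 7+25, 11+23, …, 26+2, 31+0) = 34
Maximum revenue is 34.
Now minimize piece count subject to staying optimal: for each k, pieces[k] = 1 + min over i with p[i]+r[k−i]=r[k] of pieces[k−i].
pieces[6] = 1
pieces[7] = 2
pieces[8] = 2
pieces[9] = 2

2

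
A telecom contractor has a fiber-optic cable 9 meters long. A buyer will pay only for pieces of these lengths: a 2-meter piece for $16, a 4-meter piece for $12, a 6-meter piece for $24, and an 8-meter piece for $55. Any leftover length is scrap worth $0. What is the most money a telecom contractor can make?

64

Consider every possible first cut. best[k] is the best of p[i]+best[k−i] over all sellable i≤k.
best[1] = 0
best[2] = 16
best[3] = 16
best[4] = max(16+16, 12+0) = 32
best[5] = max(16+16, 12+0) = 32
best[6] = max(16+32, 12+16, 24+0) = 48
best[7] = max(16+32, 12+16, 24+0) = 48
best[8] = max(16+48, 12+32, 24+16, 55+0) = 64
best[9] = max(16+48, 12+32, 24+16, 55+0) = 64
One optimal cutting: pieces 2 + 2 + 2 + 2 with 1 meter of scrap → $64.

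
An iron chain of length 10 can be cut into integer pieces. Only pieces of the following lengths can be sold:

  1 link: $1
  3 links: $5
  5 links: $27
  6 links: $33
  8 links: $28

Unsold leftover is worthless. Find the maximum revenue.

Build r[k] bottom-up: r[k] = max over allowed piece i of (p[i] + r[k−i]).
r[1] = 1
r[2] = 2  (first piece 1, then r[1]=1)
r[3] = 5
r[4] = 6  (first piece 1, then r[3]=5)
r[5] = 27
r[6] = 33
r[7] = 34  (first piece 1, then r[6]=33)
r[8] = 35  (first piece 1, then r[7]=34)
r[9] = 38  (first piece 3, then r[6]=33)
r[10] = 54  (first piece 5, then r[5]=27)
One optimal cutting: 5 + 5 → $54.

54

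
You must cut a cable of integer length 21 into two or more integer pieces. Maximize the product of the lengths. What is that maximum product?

2187

Define g[k] = max over 1≤i<k of i · max(k−i, g[k−i]); the inner max lets the remainder stay uncut if that's better.
g[2] = 1*max(1,0) = 1*1 = 1
g[3] = 1*max(2,1) = 1*2 = 2
g[4] = 2*max(2,1) = 2*2 = 4
g[5] = 2*max(3,2) = 2*3 = 6
g[6] = 3*max(3,2) = 3*3 = 9
g[7] = 2*max(5,6) = 2*6 = 12
g[8] = 2*max(6,9) = 2*9 = 18
g[9] = 3*max(6,9) = 3*9 = 27
g[10] = 2*max(8,18) = 2*18 = 36
g[11] = 2*max(9,27) = 2*27 = 54
g[12] = 3*max(9,27) = 3*27 = 81
g[13] = 2*max(11,54) = 2*54 = 108
g[14] = 2*max(12,81) = 2*81 = 162
g[15] = 3*max(12,81) = 3*81 = 243
g[16] = 2*max(14,162) = 2*162 = 324
g[17] = 2*max(15,243) = 2*243 = 486
g[18] = 3*max(15,243) = 3*243 = 729
g[19] = 2*max(17,486) = 2*486 = 972
g[20] = 2*max(18,729) = 2*729 = 1458
g[21] = 3*max(18,729) = 3*729 = 2187
One optimal split: 3 + 3 + 3 + 3 + 3 + 3 + 3; product 3*3*3*3*3*3*3 = 2187.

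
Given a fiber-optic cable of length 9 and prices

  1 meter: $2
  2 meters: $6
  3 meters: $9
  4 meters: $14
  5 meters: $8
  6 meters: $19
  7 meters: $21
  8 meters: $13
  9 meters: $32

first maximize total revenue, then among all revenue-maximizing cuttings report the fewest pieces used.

Consider every possible first cut. r[k] is the best of p[i]+r[k−i] over all sellable i≤k.
r[1] = 2
r[2] = max(2+2, 6+0) = 6
r[3] = max(2+6, 6+2, 9+0) = 9
r[4] = max(2+9, 6+6, 9+2, 14+0) = 14
r[5] = max(2+14, 6+9, 9+6, 14+2, 8+0) = 16
r[6] = max(2+16, 6+14, 9+9, 14+6, 8+2, 19+0) = 20
r[7] = max(2+20, 6+16, 9+14, …, 19+2, 21+0) = 23
r[8] = max(2+23, 6+20, 9+16, …, 21+2, 13+0) = 28
r[9] = max(2+28, 6+23, 9+20, …, 13+2, 32+0) = 32
Maximum revenue is $32.
Now minimize piece count subject to staying optimal: for each k, pieces[k] = 1 + min over i with p[i]+r[k−i]=r[k] of pieces[k−i].
pieces[6] = 2
pieces[7] = 2
pieces[8] = 2
pieces[9] = 1

1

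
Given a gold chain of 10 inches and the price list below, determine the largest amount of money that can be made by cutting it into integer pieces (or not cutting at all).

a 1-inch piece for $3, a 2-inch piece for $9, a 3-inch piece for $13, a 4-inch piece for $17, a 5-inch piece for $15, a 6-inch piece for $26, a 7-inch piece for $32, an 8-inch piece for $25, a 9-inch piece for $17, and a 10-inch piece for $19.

45

Let v[k] be the best obtainable value from length k. For each k, try every first piece i and keep the best of price[i] + v[k−i].
v[1] = 3
v[2] = max(3+3, 9+0) = 9
v[3] = max(3+9, 9+3, 13+0) = 13
v[4] = max(3+13, 9+9, 13+3, 17+0) = 18
v[5] = max(3+18, 9+13, 13+9, 17+3, 15+0) = 22
v[6] = max(3+22, 9+18, 13+13, 17+9, 15+3, 26+0) = 27
v[7] = max(3+27, 9+22, 13+18, …, 26+3, 32+0) = 32
v[8] = max(3+32, 9+27, 13+22, …, 32+3, 25+0) = 36
v[9] = max(3+36, 9+32, 13+27, …, 25+3, 17+0) = 41
v[10] = max(3+41, 9+36, 13+32, …, 17+3, 19+0) = 45
One optimal cutting: 2 + 2 + 2 + 2 + 2 → $9 + $9 + $9 + $9 + $9 = $45.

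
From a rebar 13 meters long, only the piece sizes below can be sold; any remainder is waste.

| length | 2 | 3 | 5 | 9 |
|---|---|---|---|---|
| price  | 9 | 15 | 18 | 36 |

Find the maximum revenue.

63

Build f[k] bottom-up: f[k] = max over allowed piece i of (p[i] + f[k−i]).
f[1] = 0
f[2] = 9
f[3] = 15
f[4] = 18  (first piece 2, then f[2]=9)
f[5] = 24  (first piece 2, then f[3]=15)
f[6] = 30  (first piece 3, then f[3]=15)
f[7] = 33  (first piece 2, then f[5]=24)
f[8] = 39  (first piece 2, then f[6]=30)
f[9] = 45  (first piece 3, then f[6]=30)
f[10] = 48  (first piece 2, then f[8]=39)
f[11] = 54  (first piece 2, then f[9]=45)
f[12] = 60  (first piece 3, then f[9]=45)
f[13] = 63  (first piece 2, then f[11]=54)
One optimal cutting: 3 + 3 + 3 + 2 + 2 → ₹63.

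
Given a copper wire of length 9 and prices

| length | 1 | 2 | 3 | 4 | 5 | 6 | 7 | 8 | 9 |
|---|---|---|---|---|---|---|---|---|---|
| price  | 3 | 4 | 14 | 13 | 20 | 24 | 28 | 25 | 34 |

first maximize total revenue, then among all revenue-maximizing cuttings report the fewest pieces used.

3

Consider every possible first cut. r[k] is the best of p[i]+r[k−i] over all sellable i≤k.
r[1] = 3
r[2] = max(3+3, 4+0) = 6
r[3] = max(3+6, 4+3, 14+0) = 14
r[4] = max(3+14, 4+6, 14+3, 13+0) = 17
r[5] = max(3+17, 4+14, 14+6, 13+3, 20+0) = 20
r[6] = max(3+20, 4+17, 14+14, 13+6, 20+3, 24+0) = 28
r[7] = max(3+28, 4+20, 14+17, …, 24+3, 28+0) = 31
r[8] = max(3+31, 4+28, 14+20, …, 28+3, 25+0) = 34
r[9] = max(3+34, 4+31, 14+28, …, 25+3, 34+0) = 42
Maximum revenue is €42.
Now minimize piece count subject to staying optimal: for each k, pieces[k] = 1 + min over i with p[i]+r[k−i]=r[k] of pieces[k−i].
pieces[6] = 2
pieces[7] = 3
pieces[8] = 2
pieces[9] = 3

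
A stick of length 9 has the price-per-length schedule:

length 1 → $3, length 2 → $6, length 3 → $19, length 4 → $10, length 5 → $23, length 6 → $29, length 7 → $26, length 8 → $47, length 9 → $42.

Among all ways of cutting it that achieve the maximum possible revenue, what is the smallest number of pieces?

Build r[k] bottom-up: r[k] = max over allowed piece i of (p[i] + r[k−i]).
r[1] = 3
r[2] = max(3+3, 6+0) = 6
r[3] = max(3+6, 6+3, 19+0) = 19
r[4] = max(3+19, 6+6, 19+3, 10+0) = 22
r[5] = max(3+22, 6+19, 19+6, 10+3, 23+0) = 25
r[6] = max(3+25, 6+22, 19+19, 10+6, 23+3, 29+0) = 38
r[7] = max(3+38, 6+25, 19+22, …, 29+3, 26+0) = 41
r[8] = max(3+41, 6+38, 19+25, …, 26+3, 47+0) = 47
r[9] = max(3+47, 6+41, 19+38, …, 47+3, 42+0) = 57
Maximum revenue is $57.
Now minimize piece count subject to staying optimal: for each k, pieces[k] = 1 + min over i with p[i]+r[k−i]=r[k] of pieces[k−i].
pieces[6] = 2
pieces[7] = 3
pieces[8] = 1
pieces[9] = 3

3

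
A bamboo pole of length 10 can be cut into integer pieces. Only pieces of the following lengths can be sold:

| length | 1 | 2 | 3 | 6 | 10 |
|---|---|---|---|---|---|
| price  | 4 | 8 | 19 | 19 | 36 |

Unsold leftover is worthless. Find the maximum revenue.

Build best[k] bottom-up: best[k] = max over allowed piece i of (p[i] + best[k−i]).
best[1] = 4
best[2] = 8  (first piece 1, then best[1]=4)
best[3] = 19
best[4] = 23  (first piece 1, then best[3]=19)
best[5] = 27  (first piece 1, then best[4]=23)
best[6] = 38  (first piece 3, then best[3]=19)
best[7] = 42  (first piece 1, then best[6]=38)
best[8] = 46  (first piece 1, then best[7]=42)
best[9] = 57  (first piece 3, then best[6]=38)
best[10] = 61  (first piece 1, then best[9]=57)
One optimal cutting: 3 + 3 + 3 + 1 → $61.

61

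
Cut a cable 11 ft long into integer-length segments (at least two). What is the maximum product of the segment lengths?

54

Let g[k] be the best product for length k (with at least one cut). For each first piece i, the rest contributes max(k−i, g[k−i]).
g[2] = 1·max(1,0) = 1·1 = 1
g[3] = max(1·2, 2·1) = 2
g[4] = max(1·3, 2·2, 3·1) = 4
g[5] = max(1·4, 2·3, 3·2, 4·1) = 6
g[6] = max(1·6, 2·4, 3·3, 4·2, 5·1) = 9
g[7] = max(1·9, 2·6, 3·4, 4·3, 5·2, 6·1) = 12
g[8] = max(1·12, 2·9, 3·6, …, 6·2, 7·1) = 18
g[9] = max(1·18, 2·12, 3·9, …, 7·2, 8·1) = 27
g[10] = max(1·27, 2·18, 3·12, …, 8·2, 9·1) = 36
g[11] = max(1·36, 2·27, 3·18, …, 9·2, 10·1) = 54
One optimal split: 3 + 3 + 3 + 2; product 3·3·3·2 = 54.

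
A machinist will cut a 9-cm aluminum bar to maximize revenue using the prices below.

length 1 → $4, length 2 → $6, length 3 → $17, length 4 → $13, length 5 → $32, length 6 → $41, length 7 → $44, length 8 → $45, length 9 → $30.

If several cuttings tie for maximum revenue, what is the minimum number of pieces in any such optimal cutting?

2

Consider every possible first cut. r[k] is the best of p[i]+r[k−i] over all sellable i≤k.
r[1] = 4
r[2] = 8  (first piece 1, then r[1]=4)
r[3] = 17
r[4] = 21  (first piece 1, then r[3]=17)
r[5] = 32
r[6] = 41
r[7] = 45  (first piece 1, then r[6]=41)
r[8] = 49  (first piece 1, then r[7]=45)
r[9] = 58  (first piece 3, then r[6]=41)
Maximum revenue is $58.
Now minimize piece count subject to staying optimal: for each k, pieces[k] = 1 + min over i with p[i]+r[k−i]=r[k] of pieces[k−i].
pieces[6] = 1
pieces[7] = 2
pieces[8] = 2
pieces[9] = 2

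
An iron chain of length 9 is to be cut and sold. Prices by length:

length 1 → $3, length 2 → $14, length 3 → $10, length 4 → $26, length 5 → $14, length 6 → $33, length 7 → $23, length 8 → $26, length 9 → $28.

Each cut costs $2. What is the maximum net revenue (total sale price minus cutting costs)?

Build net[k] bottom-up: net[k] = max over allowed piece i of (p[i] + net[k−i]) − 2 per cut.
net[1] = 3
net[2] = max(3+3-2, 14+0) = 14
net[3] = max(3+14-2, 14+3-2, 10+0) = 15
net[4] = max(3+15-2, 14+14-2, 10+3-2, 26+0) = 26
net[5] = max(3+26-2, 14+15-2, 10+14-2, 26+3-2, 14+0) = 27
net[6] = max(3+27-2, 14+26-2, 10+15-2, 26+14-2, 14+3-2, 33+0) = 38
net[7] = max(3+38-2, 14+27-2, 10+26-2, …, 33+3-2, 23+0) = 39
net[8] = max(3+39-2, 14+38-2, 10+27-2, …, 23+3-2, 26+0) = 50
net[9] = max(3+50-2, 14+39-2, 10+38-2, …, 26+3-2, 28+0) = 51
One optimal plan: pieces 2 + 2 + 2 + 2 + 1 (4 cuts) → $59 − $8 = $51.

51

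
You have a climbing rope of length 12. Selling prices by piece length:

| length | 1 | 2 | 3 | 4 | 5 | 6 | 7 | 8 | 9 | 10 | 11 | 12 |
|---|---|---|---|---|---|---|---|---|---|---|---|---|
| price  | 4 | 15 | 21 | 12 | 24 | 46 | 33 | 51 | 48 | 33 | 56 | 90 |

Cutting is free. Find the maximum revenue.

92

Consider every possible first cut. r[k] is the best of p[i]+r[k−i] over all sellable i≤k.
r[1] = 4
r[2] = max(4+4, 15+0) = 15
r[3] = max(4+15, 15+4, 21+0) = 21
r[4] = max(4+21, 15+15, 21+4, 12+0) = 30
r[5] = max(4+30, 15+21, 21+15, 12+4, 24+0) = 36
r[6] = max(4+36, 15+30, 21+21, 12+15, 24+4, 46+0) = 46
r[7] = max(4+46, 15+36, 21+30, …, 46+4, 33+0) = 51
r[8] = max(4+51, 15+46, 21+36, …, 33+4, 51+0) = 61
r[9] = max(4+61, 15+51, 21+46, …, 51+4, 48+0) = 67
r[10] = max(4+67, 15+61, 21+51, …, 48+4, 33+0) = 76
r[11] = max(4+76, 15+67, 21+61, …, 33+4, 56+0) = 82
r[12] = max(4+82, 15+76, 21+67, …, 56+4, 90+0) = 92
One optimal cutting: 6 + 6 → €46 + €46 = €92.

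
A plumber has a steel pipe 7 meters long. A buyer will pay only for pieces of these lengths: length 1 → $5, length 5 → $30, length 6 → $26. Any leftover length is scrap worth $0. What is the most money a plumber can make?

Build best[k] bottom-up: best[k] = max over allowed piece i of (p[i] + best[k−i]).
best[1] = 5
best[2] = 10  (first piece 1, then best[1]=5)
best[3] = 15  (first piece 1, then best[2]=10)
best[4] = 20  (first piece 1, then best[3]=15)
best[5] = 30
best[6] = 35  (first piece 1, then best[5]=30)
best[7] = 40  (first piece 1, then best[6]=35)
One optimal cutting: 5 + 1 + 1 → $40.

40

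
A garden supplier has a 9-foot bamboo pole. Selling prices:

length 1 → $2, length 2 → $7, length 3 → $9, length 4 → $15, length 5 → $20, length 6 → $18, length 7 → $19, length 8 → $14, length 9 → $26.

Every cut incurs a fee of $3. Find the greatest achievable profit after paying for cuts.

Consider every possible first cut. v[k] is the best of p[i]+v[k−i] over all sellable i≤k, charging 3 whenever i<k.
v[1] = 2
v[2] = max(2+2-3, 7+0) = 7
v[3] = max(2+7-3, 7+2-3, 9+0) = 9
v[4] = max(2+9-3, 7+7-3, 9+2-3, 15+0) = 15
v[5] = max(2+15-3, 7+9-3, 9+7-3, 15+2-3, 20+0) = 20
v[6] = max(2+20-3, 7+15-3, 9+9-3, 15+7-3, 20+2-3, 18+0) = 19
v[7] = max(2+19-3, 7+20-3, 9+15-3, …, 18+2-3, 19+0) = 24
v[8] = max(2+24-3, 7+19-3, 9+20-3, …, 19+2-3, 14+0) = 27
v[9] = max(2+27-3, 7+24-3, 9+19-3, …, 14+2-3, 26+0) = 32
One optimal plan: pieces 5 + 4 (1 cut) → $35 − $3 = $32.

32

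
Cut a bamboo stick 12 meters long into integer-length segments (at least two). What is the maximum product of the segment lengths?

81

Define g[k] = max over 1≤i<k of i · max(k−i, g[k−i]); the inner max lets the remainder stay uncut if that's better.
g[2] = 1·max(1,0) = 1·1 = 1
g[3] = 1·max(2,1) = 1·2 = 2
g[4] = 2·max(2,1) = 2·2 = 4
g[5] = 2·max(3,2) = 2·3 = 6
g[6] = 3·max(3,2) = 3·3 = 9
g[7] = 2·max(5,6) = 2·6 = 12
g[8] = 2·max(6,9) = 2·9 = 18
g[9] = 3·max(6,9) = 3·9 = 27
g[10] = 2·max(8,18) = 2·18 = 36
g[11] = 2·max(9,27) = 2·27 = 54
g[12] = 3·max(9,27) = 3·27 = 81
One optimal split: 3 + 3 + 3 + 3; product 3·3·3·3 = 81.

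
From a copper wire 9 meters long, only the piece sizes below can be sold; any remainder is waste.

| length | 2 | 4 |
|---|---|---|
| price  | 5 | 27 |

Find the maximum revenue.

54

Build best[k] bottom-up: best[k] = max over allowed piece i of (p[i] + best[k−i]).
best[1] = 0
best[2] = 5
best[3] = 5
best[4] = max(5+5, 27+0) = 27
best[5] = max(5+5, 27+0) = 27
best[6] = max(5+27, 27+5) = 32
best[7] = max(5+27, 27+5) = 32
best[8] = max(5+32, 27+27) = 54
best[9] = max(5+32, 27+27) = 54
One optimal cutting: pieces 4 + 4 with 1 meter of scrap → €54.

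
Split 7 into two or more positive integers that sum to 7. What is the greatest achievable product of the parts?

Fill m[k] for k=2..7: at each k try every first piece i and multiply by the better of (k−i) uncut or m[k−i].
m[2] = 1×max(1,0) = 1×1 = 1
m[3] = 1×max(2,1) = 1×2 = 2
m[4] = 2×max(2,1) = 2×2 = 4
m[5] = 2×max(3,2) = 2×3 = 6
m[6] = 3×max(3,2) = 3×3 = 9
m[7] = 2×max(5,6) = 2×6 = 12
One optimal split: 3 + 2 + 2; product 3×2×2 = 12.

12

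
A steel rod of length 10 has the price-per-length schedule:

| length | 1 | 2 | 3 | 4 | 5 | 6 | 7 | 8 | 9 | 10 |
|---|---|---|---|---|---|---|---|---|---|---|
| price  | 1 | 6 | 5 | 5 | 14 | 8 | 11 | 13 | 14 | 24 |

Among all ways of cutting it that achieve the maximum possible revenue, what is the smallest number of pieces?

Consider every possible first cut. r[k] is the best of p[i]+r[k−i] over all sellable i≤k.
r[1] = 1
r[2] = max(1+1, 6+0) = 6
r[3] = max(1+6, 6+1, 5+0) = 7
r[4] = max(1+7, 6+6, 5+1, 5+0) = 12
r[5] = max(1+12, 6+7, 5+6, 5+1, 14+0) = 14
r[6] = max(1+14, 6+12, 5+7, 5+6, 14+1, 8+0) = 18
r[7] = max(1+18, 6+14, 5+12, …, 8+1, 11+0) = 20
r[8] = max(1+20, 6+18, 5+14, …, 11+1, 13+0) = 24
r[9] = max(1+24, 6+20, 5+18, …, 13+1, 14+0) = 26
r[10] = max(1+26, 6+24, 5+20, …, 14+1, 24+0) = 30
Maximum revenue is $30.
Now minimize piece count subject to staying optimal: for each k, pieces[k] = 1 + min over i with p[i]+r[k−i]=r[k] of pieces[k−i].
pieces[7] = 2
pieces[8] = 4
pieces[9] = 3
pieces[10] = 5

5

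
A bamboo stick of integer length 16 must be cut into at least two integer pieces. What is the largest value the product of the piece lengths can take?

324

Let g[k] be the best product for length k (with at least one cut). For each first piece i, the rest contributes max(k−i, g[k−i]).
g[2] = 1·max(1,0) = 1·1 = 1
g[3] = max(1·2, 2·1) = 2
g[4] = max(1·3, 2·2, 3·1) = 4
g[5] = max(1·4, 2·3, 3·2, 4·1) = 6
g[6] = max(1·6, 2·4, 3·3, 4·2, 5·1) = 9
g[7] = max(1·9, 2·6, 3·4, 4·3, 5·2, 6·1) = 12
g[8] = max(1·12, 2·9, 3·6, …, 6·2, 7·1) = 18
g[9] = max(1·18, 2·12, 3·9, …, 7·2, 8·1) = 27
g[10] = max(1·27, 2·18, 3·12, …, 8·2, 9·1) = 36
g[11] = max(1·36, 2·27, 3·18, …, 9·2, 10·1) = 54
g[12] = max(1·54, 2·36, 3·27, …, 10·2, 11·1) = 81
g[13] = max(1·81, 2·54, 3·36, …, 11·2, 12·1) = 108
g[14] = max(1·108, 2·81, 3·54, …, 12·2, 13·1) = 162
g[15] = max(1·162, 2·108, 3·81, …, 13·2, 14·1) = 243
g[16] = max(1·243, 2·162, 3·108, …, 14·2, 15·1) = 324
One optimal split: 3 + 3 + 3 + 3 + 2 + 2; product 3·3·3·3·2·2 = 324.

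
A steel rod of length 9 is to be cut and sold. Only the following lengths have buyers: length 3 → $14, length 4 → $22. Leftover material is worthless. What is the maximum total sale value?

Let r[k] be the best obtainable value from length k. For each k, try every first piece i and keep the best of price[i] + r[k−i].
r[1] = 0
r[2] = 0
r[3] = 14
r[4] = max(14+0, 22+0) = 22
r[5] = max(14+0, 22+0) = 22
r[6] = max(14+14, 22+0) = 28
r[7] = max(14+22, 22+14) = 36
r[8] = max(14+22, 22+22) = 44
r[9] = max(14+28, 22+22) = 44
One optimal cutting: pieces 4 + 4 with 1 unit of scrap → $44.

44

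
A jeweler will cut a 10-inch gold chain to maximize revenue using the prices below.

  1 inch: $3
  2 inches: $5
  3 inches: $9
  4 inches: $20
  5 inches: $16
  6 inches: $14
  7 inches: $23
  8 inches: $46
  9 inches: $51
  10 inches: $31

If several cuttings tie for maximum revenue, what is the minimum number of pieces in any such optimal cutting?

Let r[k] be the best obtainable value from length k. For each k, try every first piece i and keep the best of price[i] + r[k−i].
r[1] = 3
r[2] = 6  (first piece 1, then r[1]=3)
r[3] = 9  (first piece 1, then r[2]=6)
r[4] = 20
r[5] = 23  (first piece 1, then r[4]=20)
r[6] = 26  (first piece 1, then r[5]=23)
r[7] = 29  (first piece 1, then r[6]=26)
r[8] = 46
r[9] = 51
r[10] = 54  (first piece 1, then r[9]=51)
Maximum revenue is $54.
Now minimize piece count subject to staying optimal: for each k, pieces[k] = 1 + min over i with p[i]+r[k−i]=r[k] of pieces[k−i].
pieces[7] = 2
pieces[8] = 1
pieces[9] = 1
pieces[10] = 2

2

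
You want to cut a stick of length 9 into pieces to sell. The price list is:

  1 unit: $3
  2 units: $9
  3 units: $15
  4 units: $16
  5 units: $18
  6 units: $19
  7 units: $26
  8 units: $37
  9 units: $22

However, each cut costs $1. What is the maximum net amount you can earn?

Build v[k] bottom-up: v[k] = max over allowed piece i of (p[i] + v[k−i]) − 1 per cut.
v[1] = 3
v[2] = max(3+3-1, 9+0) = 9
v[3] = max(3+9-1, 9+3-1, 15+0) = 15
v[4] = max(3+15-1, 9+9-1, 15+3-1, 16+0) = 17
v[5] = max(3+17-1, 9+15-1, 15+9-1, 16+3-1, 18+0) = 23
v[6] = max(3+23-1, 9+17-1, 15+15-1, 16+9-1, 18+3-1, 19+0) = 29
v[7] = max(3+29-1, 9+23-1, 15+17-1, …, 19+3-1, 26+0) = 31
v[8] = max(3+31-1, 9+29-1, 15+23-1, …, 26+3-1, 37+0) = 37
v[9] = max(3+37-1, 9+31-1, 15+29-1, …, 37+3-1, 22+0) = 43
One optimal plan: pieces 3 + 3 + 3 (2 cuts) → $45 − $2 = $43.

43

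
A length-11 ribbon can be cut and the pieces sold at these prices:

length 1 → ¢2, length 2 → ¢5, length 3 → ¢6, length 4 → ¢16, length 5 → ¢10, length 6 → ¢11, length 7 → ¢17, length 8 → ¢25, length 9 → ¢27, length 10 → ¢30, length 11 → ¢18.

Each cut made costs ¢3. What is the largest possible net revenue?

32

Let v[k] be the best obtainable value from length k. For each k, try every first piece i and keep the best of price[i] + v[k−i] minus the 3 cut fee when i<k.
v[1] = 2
v[2] = 5
v[3] = 6
v[4] = 16
v[5] = 15  (first piece 1, then v[4]=16)
v[6] = 18  (first piece 2, then v[4]=16)
v[7] = 19  (first piece 3, then v[4]=16)
v[8] = 29  (first piece 4, then v[4]=16)
v[9] = 28  (first piece 1, then v[8]=29)
v[10] = 31  (first piece 2, then v[8]=29)
v[11] = 32  (first piece 3, then v[8]=29)
One optimal plan: pieces 4 + 4 + 3 (2 cuts) → ¢38 − ¢6 = ¢32.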